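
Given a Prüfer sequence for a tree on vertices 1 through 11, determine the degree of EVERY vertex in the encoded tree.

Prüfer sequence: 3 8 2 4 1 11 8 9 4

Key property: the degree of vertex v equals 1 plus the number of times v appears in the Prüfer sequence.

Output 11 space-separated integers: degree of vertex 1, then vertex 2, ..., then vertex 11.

Answer: 2 2 2 3 1 1 1 3 2 1 2

Derivation:
p_1 = 3: count[3] becomes 1
p_2 = 8: count[8] becomes 1
p_3 = 2: count[2] becomes 1
p_4 = 4: count[4] becomes 1
p_5 = 1: count[1] becomes 1
p_6 = 11: count[11] becomes 1
p_7 = 8: count[8] becomes 2
p_8 = 9: count[9] becomes 1
p_9 = 4: count[4] becomes 2
Degrees (1 + count): deg[1]=1+1=2, deg[2]=1+1=2, deg[3]=1+1=2, deg[4]=1+2=3, deg[5]=1+0=1, deg[6]=1+0=1, deg[7]=1+0=1, deg[8]=1+2=3, deg[9]=1+1=2, deg[10]=1+0=1, deg[11]=1+1=2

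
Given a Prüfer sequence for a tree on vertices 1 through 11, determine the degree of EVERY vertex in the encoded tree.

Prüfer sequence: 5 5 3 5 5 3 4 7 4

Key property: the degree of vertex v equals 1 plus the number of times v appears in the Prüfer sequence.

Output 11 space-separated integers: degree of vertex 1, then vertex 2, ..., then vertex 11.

Answer: 1 1 3 3 5 1 2 1 1 1 1

Derivation:
p_1 = 5: count[5] becomes 1
p_2 = 5: count[5] becomes 2
p_3 = 3: count[3] becomes 1
p_4 = 5: count[5] becomes 3
p_5 = 5: count[5] becomes 4
p_6 = 3: count[3] becomes 2
p_7 = 4: count[4] becomes 1
p_8 = 7: count[7] becomes 1
p_9 = 4: count[4] becomes 2
Degrees (1 + count): deg[1]=1+0=1, deg[2]=1+0=1, deg[3]=1+2=3, deg[4]=1+2=3, deg[5]=1+4=5, deg[6]=1+0=1, deg[7]=1+1=2, deg[8]=1+0=1, deg[9]=1+0=1, deg[10]=1+0=1, deg[11]=1+0=1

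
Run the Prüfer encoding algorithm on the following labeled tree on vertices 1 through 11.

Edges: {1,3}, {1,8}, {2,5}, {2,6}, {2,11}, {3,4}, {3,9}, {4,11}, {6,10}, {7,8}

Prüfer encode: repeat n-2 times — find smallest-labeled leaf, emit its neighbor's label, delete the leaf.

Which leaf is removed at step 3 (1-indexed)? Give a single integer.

Answer: 8

Derivation:
Step 1: current leaves = {5,7,9,10}. Remove leaf 5 (neighbor: 2).
Step 2: current leaves = {7,9,10}. Remove leaf 7 (neighbor: 8).
Step 3: current leaves = {8,9,10}. Remove leaf 8 (neighbor: 1).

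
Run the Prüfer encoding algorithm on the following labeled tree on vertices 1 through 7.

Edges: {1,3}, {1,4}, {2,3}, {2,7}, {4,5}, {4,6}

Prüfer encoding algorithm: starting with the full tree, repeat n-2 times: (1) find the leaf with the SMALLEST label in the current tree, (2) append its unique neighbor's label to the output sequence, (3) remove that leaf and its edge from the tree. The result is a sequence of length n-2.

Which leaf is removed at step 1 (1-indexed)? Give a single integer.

Step 1: current leaves = {5,6,7}. Remove leaf 5 (neighbor: 4).

Answer: 5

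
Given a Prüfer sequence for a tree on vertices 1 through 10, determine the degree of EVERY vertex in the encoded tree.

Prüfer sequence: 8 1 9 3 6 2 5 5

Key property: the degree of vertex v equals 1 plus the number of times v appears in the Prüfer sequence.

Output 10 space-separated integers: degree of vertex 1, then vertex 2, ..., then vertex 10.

p_1 = 8: count[8] becomes 1
p_2 = 1: count[1] becomes 1
p_3 = 9: count[9] becomes 1
p_4 = 3: count[3] becomes 1
p_5 = 6: count[6] becomes 1
p_6 = 2: count[2] becomes 1
p_7 = 5: count[5] becomes 1
p_8 = 5: count[5] becomes 2
Degrees (1 + count): deg[1]=1+1=2, deg[2]=1+1=2, deg[3]=1+1=2, deg[4]=1+0=1, deg[5]=1+2=3, deg[6]=1+1=2, deg[7]=1+0=1, deg[8]=1+1=2, deg[9]=1+1=2, deg[10]=1+0=1

Answer: 2 2 2 1 3 2 1 2 2 1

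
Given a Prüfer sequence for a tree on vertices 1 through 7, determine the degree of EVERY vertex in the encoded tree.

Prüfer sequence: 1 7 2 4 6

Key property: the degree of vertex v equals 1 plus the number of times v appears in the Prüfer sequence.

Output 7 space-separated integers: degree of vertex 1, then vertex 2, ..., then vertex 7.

p_1 = 1: count[1] becomes 1
p_2 = 7: count[7] becomes 1
p_3 = 2: count[2] becomes 1
p_4 = 4: count[4] becomes 1
p_5 = 6: count[6] becomes 1
Degrees (1 + count): deg[1]=1+1=2, deg[2]=1+1=2, deg[3]=1+0=1, deg[4]=1+1=2, deg[5]=1+0=1, deg[6]=1+1=2, deg[7]=1+1=2

Answer: 2 2 1 2 1 2 2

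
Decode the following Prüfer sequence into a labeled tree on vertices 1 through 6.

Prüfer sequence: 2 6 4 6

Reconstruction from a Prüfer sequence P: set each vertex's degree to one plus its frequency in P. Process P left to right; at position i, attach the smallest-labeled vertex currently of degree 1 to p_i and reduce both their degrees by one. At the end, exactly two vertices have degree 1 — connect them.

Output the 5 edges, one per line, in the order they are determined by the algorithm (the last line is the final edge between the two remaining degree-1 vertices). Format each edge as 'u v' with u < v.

Answer: 1 2
2 6
3 4
4 6
5 6

Derivation:
Initial degrees: {1:1, 2:2, 3:1, 4:2, 5:1, 6:3}
Step 1: smallest deg-1 vertex = 1, p_1 = 2. Add edge {1,2}. Now deg[1]=0, deg[2]=1.
Step 2: smallest deg-1 vertex = 2, p_2 = 6. Add edge {2,6}. Now deg[2]=0, deg[6]=2.
Step 3: smallest deg-1 vertex = 3, p_3 = 4. Add edge {3,4}. Now deg[3]=0, deg[4]=1.
Step 4: smallest deg-1 vertex = 4, p_4 = 6. Add edge {4,6}. Now deg[4]=0, deg[6]=1.
Final: two remaining deg-1 vertices are 5, 6. Add edge {5,6}.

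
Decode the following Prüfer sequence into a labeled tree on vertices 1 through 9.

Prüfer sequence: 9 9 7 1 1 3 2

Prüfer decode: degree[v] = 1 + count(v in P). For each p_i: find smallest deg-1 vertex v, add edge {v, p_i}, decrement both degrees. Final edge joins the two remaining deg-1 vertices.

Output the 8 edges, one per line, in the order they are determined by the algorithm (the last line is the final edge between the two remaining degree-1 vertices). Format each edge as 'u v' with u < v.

Initial degrees: {1:3, 2:2, 3:2, 4:1, 5:1, 6:1, 7:2, 8:1, 9:3}
Step 1: smallest deg-1 vertex = 4, p_1 = 9. Add edge {4,9}. Now deg[4]=0, deg[9]=2.
Step 2: smallest deg-1 vertex = 5, p_2 = 9. Add edge {5,9}. Now deg[5]=0, deg[9]=1.
Step 3: smallest deg-1 vertex = 6, p_3 = 7. Add edge {6,7}. Now deg[6]=0, deg[7]=1.
Step 4: smallest deg-1 vertex = 7, p_4 = 1. Add edge {1,7}. Now deg[7]=0, deg[1]=2.
Step 5: smallest deg-1 vertex = 8, p_5 = 1. Add edge {1,8}. Now deg[8]=0, deg[1]=1.
Step 6: smallest deg-1 vertex = 1, p_6 = 3. Add edge {1,3}. Now deg[1]=0, deg[3]=1.
Step 7: smallest deg-1 vertex = 3, p_7 = 2. Add edge {2,3}. Now deg[3]=0, deg[2]=1.
Final: two remaining deg-1 vertices are 2, 9. Add edge {2,9}.

Answer: 4 9
5 9
6 7
1 7
1 8
1 3
2 3
2 9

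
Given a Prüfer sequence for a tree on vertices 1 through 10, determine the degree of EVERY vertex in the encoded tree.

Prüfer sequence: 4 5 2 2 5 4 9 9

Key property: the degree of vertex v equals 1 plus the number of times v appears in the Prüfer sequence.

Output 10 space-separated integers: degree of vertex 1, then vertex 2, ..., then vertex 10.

Answer: 1 3 1 3 3 1 1 1 3 1

Derivation:
p_1 = 4: count[4] becomes 1
p_2 = 5: count[5] becomes 1
p_3 = 2: count[2] becomes 1
p_4 = 2: count[2] becomes 2
p_5 = 5: count[5] becomes 2
p_6 = 4: count[4] becomes 2
p_7 = 9: count[9] becomes 1
p_8 = 9: count[9] becomes 2
Degrees (1 + count): deg[1]=1+0=1, deg[2]=1+2=3, deg[3]=1+0=1, deg[4]=1+2=3, deg[5]=1+2=3, deg[6]=1+0=1, deg[7]=1+0=1, deg[8]=1+0=1, deg[9]=1+2=3, deg[10]=1+0=1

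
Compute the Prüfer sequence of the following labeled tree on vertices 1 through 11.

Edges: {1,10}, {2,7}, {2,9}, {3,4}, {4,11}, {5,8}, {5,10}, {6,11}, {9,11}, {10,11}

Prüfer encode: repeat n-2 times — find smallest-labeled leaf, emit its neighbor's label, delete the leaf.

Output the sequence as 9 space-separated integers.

Step 1: leaves = {1,3,6,7,8}. Remove smallest leaf 1, emit neighbor 10.
Step 2: leaves = {3,6,7,8}. Remove smallest leaf 3, emit neighbor 4.
Step 3: leaves = {4,6,7,8}. Remove smallest leaf 4, emit neighbor 11.
Step 4: leaves = {6,7,8}. Remove smallest leaf 6, emit neighbor 11.
Step 5: leaves = {7,8}. Remove smallest leaf 7, emit neighbor 2.
Step 6: leaves = {2,8}. Remove smallest leaf 2, emit neighbor 9.
Step 7: leaves = {8,9}. Remove smallest leaf 8, emit neighbor 5.
Step 8: leaves = {5,9}. Remove smallest leaf 5, emit neighbor 10.
Step 9: leaves = {9,10}. Remove smallest leaf 9, emit neighbor 11.
Done: 2 vertices remain (10, 11). Sequence = [10 4 11 11 2 9 5 10 11]

Answer: 10 4 11 11 2 9 5 10 11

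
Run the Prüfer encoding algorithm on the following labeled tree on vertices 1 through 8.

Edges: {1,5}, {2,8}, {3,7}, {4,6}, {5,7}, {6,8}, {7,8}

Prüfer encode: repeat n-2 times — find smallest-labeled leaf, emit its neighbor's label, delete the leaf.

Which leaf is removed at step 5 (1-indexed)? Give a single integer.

Step 1: current leaves = {1,2,3,4}. Remove leaf 1 (neighbor: 5).
Step 2: current leaves = {2,3,4,5}. Remove leaf 2 (neighbor: 8).
Step 3: current leaves = {3,4,5}. Remove leaf 3 (neighbor: 7).
Step 4: current leaves = {4,5}. Remove leaf 4 (neighbor: 6).
Step 5: current leaves = {5,6}. Remove leaf 5 (neighbor: 7).

Answer: 5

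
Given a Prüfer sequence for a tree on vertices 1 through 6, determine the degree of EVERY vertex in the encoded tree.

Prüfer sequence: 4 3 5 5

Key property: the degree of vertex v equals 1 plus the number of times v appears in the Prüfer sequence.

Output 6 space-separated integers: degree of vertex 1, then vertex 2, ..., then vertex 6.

Answer: 1 1 2 2 3 1

Derivation:
p_1 = 4: count[4] becomes 1
p_2 = 3: count[3] becomes 1
p_3 = 5: count[5] becomes 1
p_4 = 5: count[5] becomes 2
Degrees (1 + count): deg[1]=1+0=1, deg[2]=1+0=1, deg[3]=1+1=2, deg[4]=1+1=2, deg[5]=1+2=3, deg[6]=1+0=1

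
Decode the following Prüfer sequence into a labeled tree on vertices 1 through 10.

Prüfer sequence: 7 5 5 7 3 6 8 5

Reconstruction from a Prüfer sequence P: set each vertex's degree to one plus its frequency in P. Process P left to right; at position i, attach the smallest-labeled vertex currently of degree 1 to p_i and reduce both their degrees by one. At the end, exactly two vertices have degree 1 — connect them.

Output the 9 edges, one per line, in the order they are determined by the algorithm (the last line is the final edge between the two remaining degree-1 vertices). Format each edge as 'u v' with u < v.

Initial degrees: {1:1, 2:1, 3:2, 4:1, 5:4, 6:2, 7:3, 8:2, 9:1, 10:1}
Step 1: smallest deg-1 vertex = 1, p_1 = 7. Add edge {1,7}. Now deg[1]=0, deg[7]=2.
Step 2: smallest deg-1 vertex = 2, p_2 = 5. Add edge {2,5}. Now deg[2]=0, deg[5]=3.
Step 3: smallest deg-1 vertex = 4, p_3 = 5. Add edge {4,5}. Now deg[4]=0, deg[5]=2.
Step 4: smallest deg-1 vertex = 9, p_4 = 7. Add edge {7,9}. Now deg[9]=0, deg[7]=1.
Step 5: smallest deg-1 vertex = 7, p_5 = 3. Add edge {3,7}. Now deg[7]=0, deg[3]=1.
Step 6: smallest deg-1 vertex = 3, p_6 = 6. Add edge {3,6}. Now deg[3]=0, deg[6]=1.
Step 7: smallest deg-1 vertex = 6, p_7 = 8. Add edge {6,8}. Now deg[6]=0, deg[8]=1.
Step 8: smallest deg-1 vertex = 8, p_8 = 5. Add edge {5,8}. Now deg[8]=0, deg[5]=1.
Final: two remaining deg-1 vertices are 5, 10. Add edge {5,10}.

Answer: 1 7
2 5
4 5
7 9
3 7
3 6
6 8
5 8
5 10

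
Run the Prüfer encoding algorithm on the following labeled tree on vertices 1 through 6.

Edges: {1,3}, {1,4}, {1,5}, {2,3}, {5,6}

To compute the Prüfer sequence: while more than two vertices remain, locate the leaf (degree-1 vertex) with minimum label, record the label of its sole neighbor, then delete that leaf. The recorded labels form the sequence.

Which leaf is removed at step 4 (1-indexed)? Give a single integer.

Step 1: current leaves = {2,4,6}. Remove leaf 2 (neighbor: 3).
Step 2: current leaves = {3,4,6}. Remove leaf 3 (neighbor: 1).
Step 3: current leaves = {4,6}. Remove leaf 4 (neighbor: 1).
Step 4: current leaves = {1,6}. Remove leaf 1 (neighbor: 5).

Answer: 1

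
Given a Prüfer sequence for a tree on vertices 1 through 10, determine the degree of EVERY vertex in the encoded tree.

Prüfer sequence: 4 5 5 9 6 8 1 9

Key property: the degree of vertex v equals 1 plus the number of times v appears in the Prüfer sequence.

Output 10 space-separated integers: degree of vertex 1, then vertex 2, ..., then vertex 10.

p_1 = 4: count[4] becomes 1
p_2 = 5: count[5] becomes 1
p_3 = 5: count[5] becomes 2
p_4 = 9: count[9] becomes 1
p_5 = 6: count[6] becomes 1
p_6 = 8: count[8] becomes 1
p_7 = 1: count[1] becomes 1
p_8 = 9: count[9] becomes 2
Degrees (1 + count): deg[1]=1+1=2, deg[2]=1+0=1, deg[3]=1+0=1, deg[4]=1+1=2, deg[5]=1+2=3, deg[6]=1+1=2, deg[7]=1+0=1, deg[8]=1+1=2, deg[9]=1+2=3, deg[10]=1+0=1

Answer: 2 1 1 2 3 2 1 2 3 1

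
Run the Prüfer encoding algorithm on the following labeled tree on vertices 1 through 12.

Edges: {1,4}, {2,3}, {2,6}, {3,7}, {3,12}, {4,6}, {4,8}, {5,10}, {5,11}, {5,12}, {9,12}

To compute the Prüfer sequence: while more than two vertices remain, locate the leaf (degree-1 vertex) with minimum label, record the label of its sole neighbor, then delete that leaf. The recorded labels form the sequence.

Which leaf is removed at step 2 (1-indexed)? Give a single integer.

Answer: 7

Derivation:
Step 1: current leaves = {1,7,8,9,10,11}. Remove leaf 1 (neighbor: 4).
Step 2: current leaves = {7,8,9,10,11}. Remove leaf 7 (neighbor: 3).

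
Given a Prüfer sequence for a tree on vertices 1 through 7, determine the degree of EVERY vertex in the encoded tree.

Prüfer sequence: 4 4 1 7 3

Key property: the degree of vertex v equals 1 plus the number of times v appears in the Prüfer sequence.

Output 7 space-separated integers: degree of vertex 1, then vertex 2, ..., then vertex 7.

p_1 = 4: count[4] becomes 1
p_2 = 4: count[4] becomes 2
p_3 = 1: count[1] becomes 1
p_4 = 7: count[7] becomes 1
p_5 = 3: count[3] becomes 1
Degrees (1 + count): deg[1]=1+1=2, deg[2]=1+0=1, deg[3]=1+1=2, deg[4]=1+2=3, deg[5]=1+0=1, deg[6]=1+0=1, deg[7]=1+1=2

Answer: 2 1 2 3 1 1 2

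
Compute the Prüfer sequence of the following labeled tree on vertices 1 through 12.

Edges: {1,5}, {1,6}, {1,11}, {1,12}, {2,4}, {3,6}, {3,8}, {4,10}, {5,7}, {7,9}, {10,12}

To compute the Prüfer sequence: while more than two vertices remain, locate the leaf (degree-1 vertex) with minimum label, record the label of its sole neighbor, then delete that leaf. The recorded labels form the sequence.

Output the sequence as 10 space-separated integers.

Step 1: leaves = {2,8,9,11}. Remove smallest leaf 2, emit neighbor 4.
Step 2: leaves = {4,8,9,11}. Remove smallest leaf 4, emit neighbor 10.
Step 3: leaves = {8,9,10,11}. Remove smallest leaf 8, emit neighbor 3.
Step 4: leaves = {3,9,10,11}. Remove smallest leaf 3, emit neighbor 6.
Step 5: leaves = {6,9,10,11}. Remove smallest leaf 6, emit neighbor 1.
Step 6: leaves = {9,10,11}. Remove smallest leaf 9, emit neighbor 7.
Step 7: leaves = {7,10,11}. Remove smallest leaf 7, emit neighbor 5.
Step 8: leaves = {5,10,11}. Remove smallest leaf 5, emit neighbor 1.
Step 9: leaves = {10,11}. Remove smallest leaf 10, emit neighbor 12.
Step 10: leaves = {11,12}. Remove smallest leaf 11, emit neighbor 1.
Done: 2 vertices remain (1, 12). Sequence = [4 10 3 6 1 7 5 1 12 1]

Answer: 4 10 3 6 1 7 5 1 12 1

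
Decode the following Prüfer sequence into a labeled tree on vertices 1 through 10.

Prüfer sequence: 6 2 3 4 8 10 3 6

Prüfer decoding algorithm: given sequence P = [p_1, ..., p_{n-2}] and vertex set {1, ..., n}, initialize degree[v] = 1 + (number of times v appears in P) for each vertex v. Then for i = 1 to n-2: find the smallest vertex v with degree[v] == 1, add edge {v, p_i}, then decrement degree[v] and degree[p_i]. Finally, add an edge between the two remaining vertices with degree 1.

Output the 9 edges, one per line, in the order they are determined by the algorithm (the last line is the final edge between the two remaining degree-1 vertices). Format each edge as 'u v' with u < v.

Answer: 1 6
2 5
2 3
4 7
4 8
8 10
3 9
3 6
6 10

Derivation:
Initial degrees: {1:1, 2:2, 3:3, 4:2, 5:1, 6:3, 7:1, 8:2, 9:1, 10:2}
Step 1: smallest deg-1 vertex = 1, p_1 = 6. Add edge {1,6}. Now deg[1]=0, deg[6]=2.
Step 2: smallest deg-1 vertex = 5, p_2 = 2. Add edge {2,5}. Now deg[5]=0, deg[2]=1.
Step 3: smallest deg-1 vertex = 2, p_3 = 3. Add edge {2,3}. Now deg[2]=0, deg[3]=2.
Step 4: smallest deg-1 vertex = 7, p_4 = 4. Add edge {4,7}. Now deg[7]=0, deg[4]=1.
Step 5: smallest deg-1 vertex = 4, p_5 = 8. Add edge {4,8}. Now deg[4]=0, deg[8]=1.
Step 6: smallest deg-1 vertex = 8, p_6 = 10. Add edge {8,10}. Now deg[8]=0, deg[10]=1.
Step 7: smallest deg-1 vertex = 9, p_7 = 3. Add edge {3,9}. Now deg[9]=0, deg[3]=1.
Step 8: smallest deg-1 vertex = 3, p_8 = 6. Add edge {3,6}. Now deg[3]=0, deg[6]=1.
Final: two remaining deg-1 vertices are 6, 10. Add edge {6,10}.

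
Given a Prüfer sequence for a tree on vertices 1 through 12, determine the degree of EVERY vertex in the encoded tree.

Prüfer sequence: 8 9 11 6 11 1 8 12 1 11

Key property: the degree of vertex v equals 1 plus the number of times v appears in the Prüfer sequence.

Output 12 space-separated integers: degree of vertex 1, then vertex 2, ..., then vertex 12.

p_1 = 8: count[8] becomes 1
p_2 = 9: count[9] becomes 1
p_3 = 11: count[11] becomes 1
p_4 = 6: count[6] becomes 1
p_5 = 11: count[11] becomes 2
p_6 = 1: count[1] becomes 1
p_7 = 8: count[8] becomes 2
p_8 = 12: count[12] becomes 1
p_9 = 1: count[1] becomes 2
p_10 = 11: count[11] becomes 3
Degrees (1 + count): deg[1]=1+2=3, deg[2]=1+0=1, deg[3]=1+0=1, deg[4]=1+0=1, deg[5]=1+0=1, deg[6]=1+1=2, deg[7]=1+0=1, deg[8]=1+2=3, deg[9]=1+1=2, deg[10]=1+0=1, deg[11]=1+3=4, deg[12]=1+1=2

Answer: 3 1 1 1 1 2 1 3 2 1 4 2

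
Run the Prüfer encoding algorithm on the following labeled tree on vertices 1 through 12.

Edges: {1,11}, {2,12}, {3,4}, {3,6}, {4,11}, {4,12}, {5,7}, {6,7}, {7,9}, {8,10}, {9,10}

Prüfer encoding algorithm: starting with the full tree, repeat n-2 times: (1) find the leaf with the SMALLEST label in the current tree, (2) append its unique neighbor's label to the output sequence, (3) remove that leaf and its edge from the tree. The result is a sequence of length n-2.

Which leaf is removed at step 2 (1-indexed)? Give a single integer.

Answer: 2

Derivation:
Step 1: current leaves = {1,2,5,8}. Remove leaf 1 (neighbor: 11).
Step 2: current leaves = {2,5,8,11}. Remove leaf 2 (neighbor: 12).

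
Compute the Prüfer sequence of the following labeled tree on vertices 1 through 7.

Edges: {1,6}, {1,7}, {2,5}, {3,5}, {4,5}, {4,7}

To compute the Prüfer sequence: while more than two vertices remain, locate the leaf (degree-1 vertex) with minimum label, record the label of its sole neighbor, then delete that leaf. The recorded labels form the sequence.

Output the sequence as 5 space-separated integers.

Answer: 5 5 4 7 1

Derivation:
Step 1: leaves = {2,3,6}. Remove smallest leaf 2, emit neighbor 5.
Step 2: leaves = {3,6}. Remove smallest leaf 3, emit neighbor 5.
Step 3: leaves = {5,6}. Remove smallest leaf 5, emit neighbor 4.
Step 4: leaves = {4,6}. Remove smallest leaf 4, emit neighbor 7.
Step 5: leaves = {6,7}. Remove smallest leaf 6, emit neighbor 1.
Done: 2 vertices remain (1, 7). Sequence = [5 5 4 7 1]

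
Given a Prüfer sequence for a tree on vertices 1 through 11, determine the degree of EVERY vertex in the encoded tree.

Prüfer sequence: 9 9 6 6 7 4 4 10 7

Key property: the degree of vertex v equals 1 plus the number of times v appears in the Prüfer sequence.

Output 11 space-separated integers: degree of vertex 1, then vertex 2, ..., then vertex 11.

Answer: 1 1 1 3 1 3 3 1 3 2 1

Derivation:
p_1 = 9: count[9] becomes 1
p_2 = 9: count[9] becomes 2
p_3 = 6: count[6] becomes 1
p_4 = 6: count[6] becomes 2
p_5 = 7: count[7] becomes 1
p_6 = 4: count[4] becomes 1
p_7 = 4: count[4] becomes 2
p_8 = 10: count[10] becomes 1
p_9 = 7: count[7] becomes 2
Degrees (1 + count): deg[1]=1+0=1, deg[2]=1+0=1, deg[3]=1+0=1, deg[4]=1+2=3, deg[5]=1+0=1, deg[6]=1+2=3, deg[7]=1+2=3, deg[8]=1+0=1, deg[9]=1+2=3, deg[10]=1+1=2, deg[11]=1+0=1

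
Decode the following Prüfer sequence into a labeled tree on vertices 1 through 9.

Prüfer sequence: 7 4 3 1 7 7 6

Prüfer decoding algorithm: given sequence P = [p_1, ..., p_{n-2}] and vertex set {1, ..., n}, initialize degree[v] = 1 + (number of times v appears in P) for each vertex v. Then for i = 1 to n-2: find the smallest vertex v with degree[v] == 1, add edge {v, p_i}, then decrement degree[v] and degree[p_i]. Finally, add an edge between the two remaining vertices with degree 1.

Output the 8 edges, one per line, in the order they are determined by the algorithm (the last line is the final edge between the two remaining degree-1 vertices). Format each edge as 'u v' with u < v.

Initial degrees: {1:2, 2:1, 3:2, 4:2, 5:1, 6:2, 7:4, 8:1, 9:1}
Step 1: smallest deg-1 vertex = 2, p_1 = 7. Add edge {2,7}. Now deg[2]=0, deg[7]=3.
Step 2: smallest deg-1 vertex = 5, p_2 = 4. Add edge {4,5}. Now deg[5]=0, deg[4]=1.
Step 3: smallest deg-1 vertex = 4, p_3 = 3. Add edge {3,4}. Now deg[4]=0, deg[3]=1.
Step 4: smallest deg-1 vertex = 3, p_4 = 1. Add edge {1,3}. Now deg[3]=0, deg[1]=1.
Step 5: smallest deg-1 vertex = 1, p_5 = 7. Add edge {1,7}. Now deg[1]=0, deg[7]=2.
Step 6: smallest deg-1 vertex = 8, p_6 = 7. Add edge {7,8}. Now deg[8]=0, deg[7]=1.
Step 7: smallest deg-1 vertex = 7, p_7 = 6. Add edge {6,7}. Now deg[7]=0, deg[6]=1.
Final: two remaining deg-1 vertices are 6, 9. Add edge {6,9}.

Answer: 2 7
4 5
3 4
1 3
1 7
7 8
6 7
6 9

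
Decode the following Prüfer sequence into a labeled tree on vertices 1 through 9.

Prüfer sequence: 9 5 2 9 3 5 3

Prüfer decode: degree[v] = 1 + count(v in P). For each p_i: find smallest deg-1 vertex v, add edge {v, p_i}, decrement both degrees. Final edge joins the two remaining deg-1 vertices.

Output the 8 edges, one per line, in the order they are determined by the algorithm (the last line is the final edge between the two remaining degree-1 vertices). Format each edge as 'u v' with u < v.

Answer: 1 9
4 5
2 6
2 9
3 7
5 8
3 5
3 9

Derivation:
Initial degrees: {1:1, 2:2, 3:3, 4:1, 5:3, 6:1, 7:1, 8:1, 9:3}
Step 1: smallest deg-1 vertex = 1, p_1 = 9. Add edge {1,9}. Now deg[1]=0, deg[9]=2.
Step 2: smallest deg-1 vertex = 4, p_2 = 5. Add edge {4,5}. Now deg[4]=0, deg[5]=2.
Step 3: smallest deg-1 vertex = 6, p_3 = 2. Add edge {2,6}. Now deg[6]=0, deg[2]=1.
Step 4: smallest deg-1 vertex = 2, p_4 = 9. Add edge {2,9}. Now deg[2]=0, deg[9]=1.
Step 5: smallest deg-1 vertex = 7, p_5 = 3. Add edge {3,7}. Now deg[7]=0, deg[3]=2.
Step 6: smallest deg-1 vertex = 8, p_6 = 5. Add edge {5,8}. Now deg[8]=0, deg[5]=1.
Step 7: smallest deg-1 vertex = 5, p_7 = 3. Add edge {3,5}. Now deg[5]=0, deg[3]=1.
Final: two remaining deg-1 vertices are 3, 9. Add edge {3,9}.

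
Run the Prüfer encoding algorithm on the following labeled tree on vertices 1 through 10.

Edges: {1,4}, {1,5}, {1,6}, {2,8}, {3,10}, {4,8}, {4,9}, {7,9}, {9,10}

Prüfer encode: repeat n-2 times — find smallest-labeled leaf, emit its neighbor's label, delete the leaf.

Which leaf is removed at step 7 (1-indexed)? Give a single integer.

Answer: 8

Derivation:
Step 1: current leaves = {2,3,5,6,7}. Remove leaf 2 (neighbor: 8).
Step 2: current leaves = {3,5,6,7,8}. Remove leaf 3 (neighbor: 10).
Step 3: current leaves = {5,6,7,8,10}. Remove leaf 5 (neighbor: 1).
Step 4: current leaves = {6,7,8,10}. Remove leaf 6 (neighbor: 1).
Step 5: current leaves = {1,7,8,10}. Remove leaf 1 (neighbor: 4).
Step 6: current leaves = {7,8,10}. Remove leaf 7 (neighbor: 9).
Step 7: current leaves = {8,10}. Remove leaf 8 (neighbor: 4).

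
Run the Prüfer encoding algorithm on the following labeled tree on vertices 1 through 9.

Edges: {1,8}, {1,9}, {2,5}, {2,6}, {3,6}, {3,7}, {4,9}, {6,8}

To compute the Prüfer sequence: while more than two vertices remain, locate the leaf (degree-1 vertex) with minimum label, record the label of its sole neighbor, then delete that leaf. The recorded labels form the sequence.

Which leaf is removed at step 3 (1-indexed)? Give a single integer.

Answer: 2

Derivation:
Step 1: current leaves = {4,5,7}. Remove leaf 4 (neighbor: 9).
Step 2: current leaves = {5,7,9}. Remove leaf 5 (neighbor: 2).
Step 3: current leaves = {2,7,9}. Remove leaf 2 (neighbor: 6).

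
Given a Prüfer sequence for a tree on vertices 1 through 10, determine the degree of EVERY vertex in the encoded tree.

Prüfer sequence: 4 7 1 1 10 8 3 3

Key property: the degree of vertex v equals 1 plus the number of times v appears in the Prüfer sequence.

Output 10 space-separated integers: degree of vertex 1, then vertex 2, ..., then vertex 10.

Answer: 3 1 3 2 1 1 2 2 1 2

Derivation:
p_1 = 4: count[4] becomes 1
p_2 = 7: count[7] becomes 1
p_3 = 1: count[1] becomes 1
p_4 = 1: count[1] becomes 2
p_5 = 10: count[10] becomes 1
p_6 = 8: count[8] becomes 1
p_7 = 3: count[3] becomes 1
p_8 = 3: count[3] becomes 2
Degrees (1 + count): deg[1]=1+2=3, deg[2]=1+0=1, deg[3]=1+2=3, deg[4]=1+1=2, deg[5]=1+0=1, deg[6]=1+0=1, deg[7]=1+1=2, deg[8]=1+1=2, deg[9]=1+0=1, deg[10]=1+1=2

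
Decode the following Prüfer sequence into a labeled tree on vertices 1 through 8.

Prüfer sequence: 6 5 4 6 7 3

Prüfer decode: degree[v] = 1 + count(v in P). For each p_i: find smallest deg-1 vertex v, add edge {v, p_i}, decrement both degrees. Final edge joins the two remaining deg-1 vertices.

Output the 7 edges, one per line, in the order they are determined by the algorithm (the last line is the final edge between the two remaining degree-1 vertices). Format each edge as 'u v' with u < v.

Initial degrees: {1:1, 2:1, 3:2, 4:2, 5:2, 6:3, 7:2, 8:1}
Step 1: smallest deg-1 vertex = 1, p_1 = 6. Add edge {1,6}. Now deg[1]=0, deg[6]=2.
Step 2: smallest deg-1 vertex = 2, p_2 = 5. Add edge {2,5}. Now deg[2]=0, deg[5]=1.
Step 3: smallest deg-1 vertex = 5, p_3 = 4. Add edge {4,5}. Now deg[5]=0, deg[4]=1.
Step 4: smallest deg-1 vertex = 4, p_4 = 6. Add edge {4,6}. Now deg[4]=0, deg[6]=1.
Step 5: smallest deg-1 vertex = 6, p_5 = 7. Add edge {6,7}. Now deg[6]=0, deg[7]=1.
Step 6: smallest deg-1 vertex = 7, p_6 = 3. Add edge {3,7}. Now deg[7]=0, deg[3]=1.
Final: two remaining deg-1 vertices are 3, 8. Add edge {3,8}.

Answer: 1 6
2 5
4 5
4 6
6 7
3 7
3 8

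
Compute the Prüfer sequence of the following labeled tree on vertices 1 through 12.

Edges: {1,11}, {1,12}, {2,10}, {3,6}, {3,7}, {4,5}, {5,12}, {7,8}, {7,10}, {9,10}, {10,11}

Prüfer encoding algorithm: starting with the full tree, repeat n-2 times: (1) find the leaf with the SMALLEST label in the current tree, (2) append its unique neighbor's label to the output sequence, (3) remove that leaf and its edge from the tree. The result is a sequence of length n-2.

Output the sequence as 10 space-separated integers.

Step 1: leaves = {2,4,6,8,9}. Remove smallest leaf 2, emit neighbor 10.
Step 2: leaves = {4,6,8,9}. Remove smallest leaf 4, emit neighbor 5.
Step 3: leaves = {5,6,8,9}. Remove smallest leaf 5, emit neighbor 12.
Step 4: leaves = {6,8,9,12}. Remove smallest leaf 6, emit neighbor 3.
Step 5: leaves = {3,8,9,12}. Remove smallest leaf 3, emit neighbor 7.
Step 6: leaves = {8,9,12}. Remove smallest leaf 8, emit neighbor 7.
Step 7: leaves = {7,9,12}. Remove smallest leaf 7, emit neighbor 10.
Step 8: leaves = {9,12}. Remove smallest leaf 9, emit neighbor 10.
Step 9: leaves = {10,12}. Remove smallest leaf 10, emit neighbor 11.
Step 10: leaves = {11,12}. Remove smallest leaf 11, emit neighbor 1.
Done: 2 vertices remain (1, 12). Sequence = [10 5 12 3 7 7 10 10 11 1]

Answer: 10 5 12 3 7 7 10 10 11 1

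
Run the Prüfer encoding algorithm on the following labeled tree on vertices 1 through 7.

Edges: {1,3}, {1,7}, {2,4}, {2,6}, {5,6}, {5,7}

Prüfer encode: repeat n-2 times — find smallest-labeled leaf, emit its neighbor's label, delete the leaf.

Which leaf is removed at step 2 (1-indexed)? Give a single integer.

Answer: 1

Derivation:
Step 1: current leaves = {3,4}. Remove leaf 3 (neighbor: 1).
Step 2: current leaves = {1,4}. Remove leaf 1 (neighbor: 7).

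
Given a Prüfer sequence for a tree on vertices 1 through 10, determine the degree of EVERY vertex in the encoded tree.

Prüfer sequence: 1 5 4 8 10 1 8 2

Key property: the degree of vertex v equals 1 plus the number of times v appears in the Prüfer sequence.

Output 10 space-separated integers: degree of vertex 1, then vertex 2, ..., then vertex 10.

Answer: 3 2 1 2 2 1 1 3 1 2

Derivation:
p_1 = 1: count[1] becomes 1
p_2 = 5: count[5] becomes 1
p_3 = 4: count[4] becomes 1
p_4 = 8: count[8] becomes 1
p_5 = 10: count[10] becomes 1
p_6 = 1: count[1] becomes 2
p_7 = 8: count[8] becomes 2
p_8 = 2: count[2] becomes 1
Degrees (1 + count): deg[1]=1+2=3, deg[2]=1+1=2, deg[3]=1+0=1, deg[4]=1+1=2, deg[5]=1+1=2, deg[6]=1+0=1, deg[7]=1+0=1, deg[8]=1+2=3, deg[9]=1+0=1, deg[10]=1+1=2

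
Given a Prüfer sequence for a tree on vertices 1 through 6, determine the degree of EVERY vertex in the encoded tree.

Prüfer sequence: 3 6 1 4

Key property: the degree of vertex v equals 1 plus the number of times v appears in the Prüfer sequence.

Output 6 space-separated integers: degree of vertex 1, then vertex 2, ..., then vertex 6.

Answer: 2 1 2 2 1 2

Derivation:
p_1 = 3: count[3] becomes 1
p_2 = 6: count[6] becomes 1
p_3 = 1: count[1] becomes 1
p_4 = 4: count[4] becomes 1
Degrees (1 + count): deg[1]=1+1=2, deg[2]=1+0=1, deg[3]=1+1=2, deg[4]=1+1=2, deg[5]=1+0=1, deg[6]=1+1=2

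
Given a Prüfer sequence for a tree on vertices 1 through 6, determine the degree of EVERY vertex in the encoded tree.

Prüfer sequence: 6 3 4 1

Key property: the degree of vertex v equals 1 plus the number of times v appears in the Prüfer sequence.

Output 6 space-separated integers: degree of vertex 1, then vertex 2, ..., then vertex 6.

Answer: 2 1 2 2 1 2

Derivation:
p_1 = 6: count[6] becomes 1
p_2 = 3: count[3] becomes 1
p_3 = 4: count[4] becomes 1
p_4 = 1: count[1] becomes 1
Degrees (1 + count): deg[1]=1+1=2, deg[2]=1+0=1, deg[3]=1+1=2, deg[4]=1+1=2, deg[5]=1+0=1, deg[6]=1+1=2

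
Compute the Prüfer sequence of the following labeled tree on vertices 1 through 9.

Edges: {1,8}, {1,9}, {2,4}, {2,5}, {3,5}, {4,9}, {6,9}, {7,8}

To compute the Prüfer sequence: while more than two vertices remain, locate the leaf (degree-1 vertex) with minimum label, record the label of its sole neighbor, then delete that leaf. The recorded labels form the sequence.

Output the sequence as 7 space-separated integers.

Answer: 5 2 4 9 9 8 1

Derivation:
Step 1: leaves = {3,6,7}. Remove smallest leaf 3, emit neighbor 5.
Step 2: leaves = {5,6,7}. Remove smallest leaf 5, emit neighbor 2.
Step 3: leaves = {2,6,7}. Remove smallest leaf 2, emit neighbor 4.
Step 4: leaves = {4,6,7}. Remove smallest leaf 4, emit neighbor 9.
Step 5: leaves = {6,7}. Remove smallest leaf 6, emit neighbor 9.
Step 6: leaves = {7,9}. Remove smallest leaf 7, emit neighbor 8.
Step 7: leaves = {8,9}. Remove smallest leaf 8, emit neighbor 1.
Done: 2 vertices remain (1, 9). Sequence = [5 2 4 9 9 8 1]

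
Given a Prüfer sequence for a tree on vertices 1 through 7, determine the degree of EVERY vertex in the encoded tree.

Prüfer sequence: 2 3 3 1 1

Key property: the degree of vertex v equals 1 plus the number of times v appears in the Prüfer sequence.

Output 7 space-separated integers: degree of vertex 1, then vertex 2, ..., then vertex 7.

p_1 = 2: count[2] becomes 1
p_2 = 3: count[3] becomes 1
p_3 = 3: count[3] becomes 2
p_4 = 1: count[1] becomes 1
p_5 = 1: count[1] becomes 2
Degrees (1 + count): deg[1]=1+2=3, deg[2]=1+1=2, deg[3]=1+2=3, deg[4]=1+0=1, deg[5]=1+0=1, deg[6]=1+0=1, deg[7]=1+0=1

Answer: 3 2 3 1 1 1 1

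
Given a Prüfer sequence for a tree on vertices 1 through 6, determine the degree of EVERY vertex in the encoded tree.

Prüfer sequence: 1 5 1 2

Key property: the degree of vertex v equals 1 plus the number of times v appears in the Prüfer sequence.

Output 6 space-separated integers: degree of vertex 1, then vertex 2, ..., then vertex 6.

p_1 = 1: count[1] becomes 1
p_2 = 5: count[5] becomes 1
p_3 = 1: count[1] becomes 2
p_4 = 2: count[2] becomes 1
Degrees (1 + count): deg[1]=1+2=3, deg[2]=1+1=2, deg[3]=1+0=1, deg[4]=1+0=1, deg[5]=1+1=2, deg[6]=1+0=1

Answer: 3 2 1 1 2 1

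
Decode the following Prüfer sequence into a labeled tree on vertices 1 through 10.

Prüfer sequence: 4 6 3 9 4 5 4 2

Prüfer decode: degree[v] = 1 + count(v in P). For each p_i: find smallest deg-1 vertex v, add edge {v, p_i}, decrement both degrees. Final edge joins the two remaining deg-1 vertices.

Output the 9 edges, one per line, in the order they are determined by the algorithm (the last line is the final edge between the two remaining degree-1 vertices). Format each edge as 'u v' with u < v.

Initial degrees: {1:1, 2:2, 3:2, 4:4, 5:2, 6:2, 7:1, 8:1, 9:2, 10:1}
Step 1: smallest deg-1 vertex = 1, p_1 = 4. Add edge {1,4}. Now deg[1]=0, deg[4]=3.
Step 2: smallest deg-1 vertex = 7, p_2 = 6. Add edge {6,7}. Now deg[7]=0, deg[6]=1.
Step 3: smallest deg-1 vertex = 6, p_3 = 3. Add edge {3,6}. Now deg[6]=0, deg[3]=1.
Step 4: smallest deg-1 vertex = 3, p_4 = 9. Add edge {3,9}. Now deg[3]=0, deg[9]=1.
Step 5: smallest deg-1 vertex = 8, p_5 = 4. Add edge {4,8}. Now deg[8]=0, deg[4]=2.
Step 6: smallest deg-1 vertex = 9, p_6 = 5. Add edge {5,9}. Now deg[9]=0, deg[5]=1.
Step 7: smallest deg-1 vertex = 5, p_7 = 4. Add edge {4,5}. Now deg[5]=0, deg[4]=1.
Step 8: smallest deg-1 vertex = 4, p_8 = 2. Add edge {2,4}. Now deg[4]=0, deg[2]=1.
Final: two remaining deg-1 vertices are 2, 10. Add edge {2,10}.

Answer: 1 4
6 7
3 6
3 9
4 8
5 9
4 5
2 4
2 10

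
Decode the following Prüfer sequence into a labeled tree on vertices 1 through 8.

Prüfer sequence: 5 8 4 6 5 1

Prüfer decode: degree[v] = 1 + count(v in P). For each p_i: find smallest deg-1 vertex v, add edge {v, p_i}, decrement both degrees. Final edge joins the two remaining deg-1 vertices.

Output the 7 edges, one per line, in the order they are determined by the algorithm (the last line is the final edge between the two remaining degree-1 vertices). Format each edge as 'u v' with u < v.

Initial degrees: {1:2, 2:1, 3:1, 4:2, 5:3, 6:2, 7:1, 8:2}
Step 1: smallest deg-1 vertex = 2, p_1 = 5. Add edge {2,5}. Now deg[2]=0, deg[5]=2.
Step 2: smallest deg-1 vertex = 3, p_2 = 8. Add edge {3,8}. Now deg[3]=0, deg[8]=1.
Step 3: smallest deg-1 vertex = 7, p_3 = 4. Add edge {4,7}. Now deg[7]=0, deg[4]=1.
Step 4: smallest deg-1 vertex = 4, p_4 = 6. Add edge {4,6}. Now deg[4]=0, deg[6]=1.
Step 5: smallest deg-1 vertex = 6, p_5 = 5. Add edge {5,6}. Now deg[6]=0, deg[5]=1.
Step 6: smallest deg-1 vertex = 5, p_6 = 1. Add edge {1,5}. Now deg[5]=0, deg[1]=1.
Final: two remaining deg-1 vertices are 1, 8. Add edge {1,8}.

Answer: 2 5
3 8
4 7
4 6
5 6
1 5
1 8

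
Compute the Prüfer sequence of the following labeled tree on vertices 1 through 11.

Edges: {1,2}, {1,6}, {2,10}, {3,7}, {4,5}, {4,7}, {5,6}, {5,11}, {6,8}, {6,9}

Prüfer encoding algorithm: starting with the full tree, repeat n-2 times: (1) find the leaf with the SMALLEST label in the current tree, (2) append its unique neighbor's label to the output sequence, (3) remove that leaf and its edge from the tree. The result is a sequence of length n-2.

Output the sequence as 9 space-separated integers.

Answer: 7 4 5 6 6 2 1 6 5

Derivation:
Step 1: leaves = {3,8,9,10,11}. Remove smallest leaf 3, emit neighbor 7.
Step 2: leaves = {7,8,9,10,11}. Remove smallest leaf 7, emit neighbor 4.
Step 3: leaves = {4,8,9,10,11}. Remove smallest leaf 4, emit neighbor 5.
Step 4: leaves = {8,9,10,11}. Remove smallest leaf 8, emit neighbor 6.
Step 5: leaves = {9,10,11}. Remove smallest leaf 9, emit neighbor 6.
Step 6: leaves = {10,11}. Remove smallest leaf 10, emit neighbor 2.
Step 7: leaves = {2,11}. Remove smallest leaf 2, emit neighbor 1.
Step 8: leaves = {1,11}. Remove smallest leaf 1, emit neighbor 6.
Step 9: leaves = {6,11}. Remove smallest leaf 6, emit neighbor 5.
Done: 2 vertices remain (5, 11). Sequence = [7 4 5 6 6 2 1 6 5]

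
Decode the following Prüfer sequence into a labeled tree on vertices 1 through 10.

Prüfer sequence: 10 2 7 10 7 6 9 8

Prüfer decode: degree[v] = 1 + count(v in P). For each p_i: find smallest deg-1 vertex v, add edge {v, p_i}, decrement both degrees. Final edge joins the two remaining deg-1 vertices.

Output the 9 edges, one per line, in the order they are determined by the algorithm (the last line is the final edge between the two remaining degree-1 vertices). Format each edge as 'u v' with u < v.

Initial degrees: {1:1, 2:2, 3:1, 4:1, 5:1, 6:2, 7:3, 8:2, 9:2, 10:3}
Step 1: smallest deg-1 vertex = 1, p_1 = 10. Add edge {1,10}. Now deg[1]=0, deg[10]=2.
Step 2: smallest deg-1 vertex = 3, p_2 = 2. Add edge {2,3}. Now deg[3]=0, deg[2]=1.
Step 3: smallest deg-1 vertex = 2, p_3 = 7. Add edge {2,7}. Now deg[2]=0, deg[7]=2.
Step 4: smallest deg-1 vertex = 4, p_4 = 10. Add edge {4,10}. Now deg[4]=0, deg[10]=1.
Step 5: smallest deg-1 vertex = 5, p_5 = 7. Add edge {5,7}. Now deg[5]=0, deg[7]=1.
Step 6: smallest deg-1 vertex = 7, p_6 = 6. Add edge {6,7}. Now deg[7]=0, deg[6]=1.
Step 7: smallest deg-1 vertex = 6, p_7 = 9. Add edge {6,9}. Now deg[6]=0, deg[9]=1.
Step 8: smallest deg-1 vertex = 9, p_8 = 8. Add edge {8,9}. Now deg[9]=0, deg[8]=1.
Final: two remaining deg-1 vertices are 8, 10. Add edge {8,10}.

Answer: 1 10
2 3
2 7
4 10
5 7
6 7
6 9
8 9
8 10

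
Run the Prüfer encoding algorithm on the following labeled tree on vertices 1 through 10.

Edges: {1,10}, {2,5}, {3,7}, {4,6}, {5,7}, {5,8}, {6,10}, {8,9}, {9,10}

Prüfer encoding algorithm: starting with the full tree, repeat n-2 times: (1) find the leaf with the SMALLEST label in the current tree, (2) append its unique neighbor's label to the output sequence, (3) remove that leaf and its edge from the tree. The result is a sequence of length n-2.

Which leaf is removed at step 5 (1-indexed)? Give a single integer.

Answer: 6

Derivation:
Step 1: current leaves = {1,2,3,4}. Remove leaf 1 (neighbor: 10).
Step 2: current leaves = {2,3,4}. Remove leaf 2 (neighbor: 5).
Step 3: current leaves = {3,4}. Remove leaf 3 (neighbor: 7).
Step 4: current leaves = {4,7}. Remove leaf 4 (neighbor: 6).
Step 5: current leaves = {6,7}. Remove leaf 6 (neighbor: 10).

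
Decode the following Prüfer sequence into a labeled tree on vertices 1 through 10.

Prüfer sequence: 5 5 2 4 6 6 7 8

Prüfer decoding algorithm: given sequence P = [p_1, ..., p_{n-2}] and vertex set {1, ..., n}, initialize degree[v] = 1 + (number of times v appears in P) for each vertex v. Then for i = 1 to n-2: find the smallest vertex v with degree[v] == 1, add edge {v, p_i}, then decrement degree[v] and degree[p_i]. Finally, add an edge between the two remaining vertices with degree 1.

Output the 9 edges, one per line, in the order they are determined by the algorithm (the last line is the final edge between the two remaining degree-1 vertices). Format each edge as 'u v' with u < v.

Initial degrees: {1:1, 2:2, 3:1, 4:2, 5:3, 6:3, 7:2, 8:2, 9:1, 10:1}
Step 1: smallest deg-1 vertex = 1, p_1 = 5. Add edge {1,5}. Now deg[1]=0, deg[5]=2.
Step 2: smallest deg-1 vertex = 3, p_2 = 5. Add edge {3,5}. Now deg[3]=0, deg[5]=1.
Step 3: smallest deg-1 vertex = 5, p_3 = 2. Add edge {2,5}. Now deg[5]=0, deg[2]=1.
Step 4: smallest deg-1 vertex = 2, p_4 = 4. Add edge {2,4}. Now deg[2]=0, deg[4]=1.
Step 5: smallest deg-1 vertex = 4, p_5 = 6. Add edge {4,6}. Now deg[4]=0, deg[6]=2.
Step 6: smallest deg-1 vertex = 9, p_6 = 6. Add edge {6,9}. Now deg[9]=0, deg[6]=1.
Step 7: smallest deg-1 vertex = 6, p_7 = 7. Add edge {6,7}. Now deg[6]=0, deg[7]=1.
Step 8: smallest deg-1 vertex = 7, p_8 = 8. Add edge {7,8}. Now deg[7]=0, deg[8]=1.
Final: two remaining deg-1 vertices are 8, 10. Add edge {8,10}.

Answer: 1 5
3 5
2 5
2 4
4 6
6 9
6 7
7 8
8 10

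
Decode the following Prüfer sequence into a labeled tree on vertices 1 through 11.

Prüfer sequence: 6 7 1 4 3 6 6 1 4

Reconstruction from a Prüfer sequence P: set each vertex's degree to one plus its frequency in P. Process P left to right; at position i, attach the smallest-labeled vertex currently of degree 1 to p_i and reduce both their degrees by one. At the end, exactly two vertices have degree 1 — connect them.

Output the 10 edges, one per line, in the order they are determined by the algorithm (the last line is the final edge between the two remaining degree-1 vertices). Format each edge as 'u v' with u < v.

Answer: 2 6
5 7
1 7
4 8
3 9
3 6
6 10
1 6
1 4
4 11

Derivation:
Initial degrees: {1:3, 2:1, 3:2, 4:3, 5:1, 6:4, 7:2, 8:1, 9:1, 10:1, 11:1}
Step 1: smallest deg-1 vertex = 2, p_1 = 6. Add edge {2,6}. Now deg[2]=0, deg[6]=3.
Step 2: smallest deg-1 vertex = 5, p_2 = 7. Add edge {5,7}. Now deg[5]=0, deg[7]=1.
Step 3: smallest deg-1 vertex = 7, p_3 = 1. Add edge {1,7}. Now deg[7]=0, deg[1]=2.
Step 4: smallest deg-1 vertex = 8, p_4 = 4. Add edge {4,8}. Now deg[8]=0, deg[4]=2.
Step 5: smallest deg-1 vertex = 9, p_5 = 3. Add edge {3,9}. Now deg[9]=0, deg[3]=1.
Step 6: smallest deg-1 vertex = 3, p_6 = 6. Add edge {3,6}. Now deg[3]=0, deg[6]=2.
Step 7: smallest deg-1 vertex = 10, p_7 = 6. Add edge {6,10}. Now deg[10]=0, deg[6]=1.
Step 8: smallest deg-1 vertex = 6, p_8 = 1. Add edge {1,6}. Now deg[6]=0, deg[1]=1.
Step 9: smallest deg-1 vertex = 1, p_9 = 4. Add edge {1,4}. Now deg[1]=0, deg[4]=1.
Final: two remaining deg-1 vertices are 4, 11. Add edge {4,11}.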